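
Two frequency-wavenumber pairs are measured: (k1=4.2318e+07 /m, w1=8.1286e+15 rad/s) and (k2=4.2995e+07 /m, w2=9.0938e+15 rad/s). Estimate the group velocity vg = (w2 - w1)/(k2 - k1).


vg = (w2 - w1) / (k2 - k1)
= (9.0938e+15 - 8.1286e+15) / (4.2995e+07 - 4.2318e+07)
= 9.6520e+14 / 6.7700e+05
= 1.4257e+09 m/s

1.4257e+09


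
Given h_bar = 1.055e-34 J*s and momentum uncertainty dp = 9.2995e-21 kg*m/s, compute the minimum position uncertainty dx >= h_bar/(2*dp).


dx = h_bar / (2 * dp)
= 1.055e-34 / (2 * 9.2995e-21)
= 1.055e-34 / 1.8599e-20
= 5.6723e-15 m

5.6723e-15


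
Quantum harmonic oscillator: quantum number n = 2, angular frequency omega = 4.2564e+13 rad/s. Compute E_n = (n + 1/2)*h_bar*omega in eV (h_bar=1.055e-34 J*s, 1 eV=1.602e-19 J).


E = (n + 1/2) * h_bar * omega
= (2 + 0.5) * 1.055e-34 * 4.2564e+13
= 2.5 * 4.4905e-21
= 1.1226e-20 J
= 0.0701 eV

0.0701


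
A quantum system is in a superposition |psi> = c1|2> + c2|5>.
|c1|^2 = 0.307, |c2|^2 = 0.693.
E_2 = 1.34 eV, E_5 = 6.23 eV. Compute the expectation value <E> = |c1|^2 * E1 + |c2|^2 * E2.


<E> = |c1|^2 * E1 + |c2|^2 * E2
= 0.307 * 1.34 + 0.693 * 6.23
= 0.4114 + 4.3174
= 4.7288 eV

4.7288


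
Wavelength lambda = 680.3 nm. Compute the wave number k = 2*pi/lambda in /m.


k = 2 * pi / lambda
= 6.2832 / (680.3e-9)
= 6.2832 / 6.8030e-07
= 9.2359e+06 /m

9.2359e+06


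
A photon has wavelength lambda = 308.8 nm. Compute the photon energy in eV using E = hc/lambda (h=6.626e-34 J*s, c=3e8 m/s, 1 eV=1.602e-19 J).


E = hc / lambda
= (6.626e-34)(3e8) / (308.8e-9)
= 1.9878e-25 / 3.0880e-07
= 6.4372e-19 J
Converting to eV: 6.4372e-19 / 1.602e-19
= 4.0182 eV

4.0182


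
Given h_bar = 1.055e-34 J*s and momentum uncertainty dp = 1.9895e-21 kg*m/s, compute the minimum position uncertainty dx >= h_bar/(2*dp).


dx = h_bar / (2 * dp)
= 1.055e-34 / (2 * 1.9895e-21)
= 1.055e-34 / 3.9790e-21
= 2.6514e-14 m

2.6514e-14


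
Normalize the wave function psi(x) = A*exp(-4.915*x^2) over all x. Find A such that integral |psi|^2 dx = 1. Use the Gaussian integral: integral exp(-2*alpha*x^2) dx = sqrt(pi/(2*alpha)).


integral |psi|^2 dx = A^2 * sqrt(pi/(2*alpha)) = 1
A^2 = sqrt(2*alpha/pi)
= sqrt(2 * 4.915 / pi)
= 1.768894
A = sqrt(1.768894)
= 1.33

1.33


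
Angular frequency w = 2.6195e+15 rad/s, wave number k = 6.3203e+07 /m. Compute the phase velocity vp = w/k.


vp = w / k
= 2.6195e+15 / 6.3203e+07
= 4.1446e+07 m/s

4.1446e+07


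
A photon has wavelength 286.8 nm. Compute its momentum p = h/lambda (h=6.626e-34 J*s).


p = h / lambda
= 6.626e-34 / (286.8e-9)
= 6.626e-34 / 2.8680e-07
= 2.3103e-27 kg*m/s

2.3103e-27


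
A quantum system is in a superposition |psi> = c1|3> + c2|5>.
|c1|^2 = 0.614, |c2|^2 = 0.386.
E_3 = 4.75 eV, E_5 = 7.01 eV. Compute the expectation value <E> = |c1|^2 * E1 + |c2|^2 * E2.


<E> = |c1|^2 * E1 + |c2|^2 * E2
= 0.614 * 4.75 + 0.386 * 7.01
= 2.9165 + 2.7059
= 5.6224 eV

5.6224


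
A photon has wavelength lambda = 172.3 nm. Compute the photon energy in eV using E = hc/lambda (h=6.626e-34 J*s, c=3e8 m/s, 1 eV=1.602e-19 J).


E = hc / lambda
= (6.626e-34)(3e8) / (172.3e-9)
= 1.9878e-25 / 1.7230e-07
= 1.1537e-18 J
Converting to eV: 1.1537e-18 / 1.602e-19
= 7.2015 eV

7.2015


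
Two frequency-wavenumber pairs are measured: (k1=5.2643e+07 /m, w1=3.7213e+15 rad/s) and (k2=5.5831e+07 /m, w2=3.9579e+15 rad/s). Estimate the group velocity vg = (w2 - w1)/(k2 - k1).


vg = (w2 - w1) / (k2 - k1)
= (3.9579e+15 - 3.7213e+15) / (5.5831e+07 - 5.2643e+07)
= 2.3660e+14 / 3.1880e+06
= 7.4216e+07 m/s

7.4216e+07


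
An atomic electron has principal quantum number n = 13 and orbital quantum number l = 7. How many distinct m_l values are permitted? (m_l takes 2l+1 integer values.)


m_l ranges from -l to +l in integer steps
So m_l goes from -7 to +7
Count = 2l + 1 = 2*7 + 1
= 15

15


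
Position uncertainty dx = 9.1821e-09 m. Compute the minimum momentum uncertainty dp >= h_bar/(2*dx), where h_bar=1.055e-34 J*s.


dp = h_bar / (2 * dx)
= 1.055e-34 / (2 * 9.1821e-09)
= 1.055e-34 / 1.8364e-08
= 5.7449e-27 kg*m/s

5.7449e-27


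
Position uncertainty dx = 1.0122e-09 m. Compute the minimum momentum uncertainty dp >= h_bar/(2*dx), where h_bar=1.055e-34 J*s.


dp = h_bar / (2 * dx)
= 1.055e-34 / (2 * 1.0122e-09)
= 1.055e-34 / 2.0244e-09
= 5.2114e-26 kg*m/s

5.2114e-26


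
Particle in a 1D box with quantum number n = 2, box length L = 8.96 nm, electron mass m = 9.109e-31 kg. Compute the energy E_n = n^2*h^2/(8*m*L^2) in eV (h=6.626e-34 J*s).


E = n^2 * h^2 / (8 * m * L^2)
= 2^2 * (6.626e-34)^2 / (8 * 9.109e-31 * (8.96e-9)^2)
= 4 * 4.3904e-67 / (8 * 9.109e-31 * 8.0282e-17)
= 3.0018e-21 J
= 0.0187 eV

0.0187


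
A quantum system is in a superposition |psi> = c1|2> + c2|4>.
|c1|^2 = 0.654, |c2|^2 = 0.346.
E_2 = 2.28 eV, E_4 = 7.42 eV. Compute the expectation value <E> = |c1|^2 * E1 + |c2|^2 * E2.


<E> = |c1|^2 * E1 + |c2|^2 * E2
= 0.654 * 2.28 + 0.346 * 7.42
= 1.4911 + 2.5673
= 4.0584 eV

4.0584


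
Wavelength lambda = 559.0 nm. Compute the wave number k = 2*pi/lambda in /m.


k = 2 * pi / lambda
= 6.2832 / (559.0e-9)
= 6.2832 / 5.5900e-07
= 1.1240e+07 /m

1.1240e+07


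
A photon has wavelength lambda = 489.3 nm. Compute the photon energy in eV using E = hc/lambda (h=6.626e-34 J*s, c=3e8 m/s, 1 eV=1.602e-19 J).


E = hc / lambda
= (6.626e-34)(3e8) / (489.3e-9)
= 1.9878e-25 / 4.8930e-07
= 4.0625e-19 J
Converting to eV: 4.0625e-19 / 1.602e-19
= 2.5359 eV

2.5359


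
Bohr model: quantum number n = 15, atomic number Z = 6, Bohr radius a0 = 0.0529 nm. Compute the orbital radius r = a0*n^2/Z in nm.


r = a0 * n^2 / Z
= 0.0529 * 15^2 / 6
= 0.0529 * 225 / 6
= 1.9837 nm

1.9837


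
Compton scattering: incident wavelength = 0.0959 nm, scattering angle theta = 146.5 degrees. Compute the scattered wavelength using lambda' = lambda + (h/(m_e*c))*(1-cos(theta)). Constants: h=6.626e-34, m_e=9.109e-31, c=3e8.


Compton wavelength: h/(m_e*c) = 2.4247e-12 m
d_lambda = 2.4247e-12 * (1 - cos(146.5 deg))
= 2.4247e-12 * 1.833886
= 4.4466e-12 m = 0.004447 nm
lambda' = 0.0959 + 0.004447
= 0.100347 nm

0.100347


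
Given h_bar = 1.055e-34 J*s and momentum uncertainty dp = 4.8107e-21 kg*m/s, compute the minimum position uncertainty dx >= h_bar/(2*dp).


dx = h_bar / (2 * dp)
= 1.055e-34 / (2 * 4.8107e-21)
= 1.055e-34 / 9.6214e-21
= 1.0965e-14 m

1.0965e-14


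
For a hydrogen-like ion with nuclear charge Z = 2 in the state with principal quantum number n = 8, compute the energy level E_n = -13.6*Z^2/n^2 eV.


E_n = -13.6 * Z^2 / n^2
= -13.6 * 2^2 / 8^2
= -13.6 * 4 / 64
= -0.85 eV

-0.85


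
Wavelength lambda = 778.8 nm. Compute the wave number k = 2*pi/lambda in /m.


k = 2 * pi / lambda
= 6.2832 / (778.8e-9)
= 6.2832 / 7.7880e-07
= 8.0678e+06 /m

8.0678e+06


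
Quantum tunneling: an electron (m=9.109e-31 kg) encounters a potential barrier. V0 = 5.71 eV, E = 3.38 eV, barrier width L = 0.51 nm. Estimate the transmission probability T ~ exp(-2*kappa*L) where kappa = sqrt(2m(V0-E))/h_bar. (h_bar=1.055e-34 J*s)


V0 - E = 2.33 eV = 3.7327e-19 J
kappa = sqrt(2 * m * (V0-E)) / h_bar
= sqrt(2 * 9.109e-31 * 3.7327e-19) / 1.055e-34
= 7.8164e+09 /m
2*kappa*L = 2 * 7.8164e+09 * 0.51e-9
= 7.9727
T = exp(-7.9727) = 3.447352e-04

3.447352e-04


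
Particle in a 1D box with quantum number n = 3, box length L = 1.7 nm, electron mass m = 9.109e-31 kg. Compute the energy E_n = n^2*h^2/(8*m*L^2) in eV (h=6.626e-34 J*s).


E = n^2 * h^2 / (8 * m * L^2)
= 3^2 * (6.626e-34)^2 / (8 * 9.109e-31 * (1.7e-9)^2)
= 9 * 4.3904e-67 / (8 * 9.109e-31 * 2.8900e-18)
= 1.8762e-19 J
= 1.1712 eV

1.1712


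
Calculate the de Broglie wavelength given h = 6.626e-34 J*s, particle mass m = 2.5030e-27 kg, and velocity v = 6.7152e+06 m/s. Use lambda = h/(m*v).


lambda = h / (m * v)
= 6.626e-34 / (2.5030e-27 * 6.7152e+06)
= 6.626e-34 / 1.6808e-20
= 3.9421e-14 m

3.9421e-14


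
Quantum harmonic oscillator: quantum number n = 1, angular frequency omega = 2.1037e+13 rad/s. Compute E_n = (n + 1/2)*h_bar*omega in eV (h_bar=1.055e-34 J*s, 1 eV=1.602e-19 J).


E = (n + 1/2) * h_bar * omega
= (1 + 0.5) * 1.055e-34 * 2.1037e+13
= 1.5 * 2.2194e-21
= 3.3291e-21 J
= 0.0208 eV

0.0208


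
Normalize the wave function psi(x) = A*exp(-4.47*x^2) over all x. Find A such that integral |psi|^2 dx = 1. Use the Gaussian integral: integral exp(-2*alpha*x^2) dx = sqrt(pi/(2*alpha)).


integral |psi|^2 dx = A^2 * sqrt(pi/(2*alpha)) = 1
A^2 = sqrt(2*alpha/pi)
= sqrt(2 * 4.47 / pi)
= 1.686917
A = sqrt(1.686917)
= 1.2988

1.2988


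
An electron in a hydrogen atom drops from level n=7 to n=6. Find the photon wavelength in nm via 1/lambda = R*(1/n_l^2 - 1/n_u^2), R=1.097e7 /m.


1/lambda = R * (1/n_l^2 - 1/n_u^2)
= 1.097e7 * (1/6^2 - 1/7^2)
= 1.097e7 * (0.027778 - 0.020408)
= 1.097e7 * 0.00737
= 8.0845e+04 /m
lambda = 1 / 8.0845e+04 = 12369.3991 nm

12369.3991


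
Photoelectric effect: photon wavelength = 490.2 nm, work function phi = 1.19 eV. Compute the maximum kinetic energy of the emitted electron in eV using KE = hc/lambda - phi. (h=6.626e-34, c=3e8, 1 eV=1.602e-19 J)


E_photon = hc / lambda
= (6.626e-34)(3e8) / (490.2e-9)
= 4.0551e-19 J
= 2.5313 eV
KE = E_photon - phi
= 2.5313 - 1.19
= 1.3413 eV

1.3413


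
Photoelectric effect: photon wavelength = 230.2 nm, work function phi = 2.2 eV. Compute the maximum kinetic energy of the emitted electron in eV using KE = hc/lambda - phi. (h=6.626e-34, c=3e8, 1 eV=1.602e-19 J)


E_photon = hc / lambda
= (6.626e-34)(3e8) / (230.2e-9)
= 8.6351e-19 J
= 5.3902 eV
KE = E_photon - phi
= 5.3902 - 2.2
= 3.1902 eV

3.1902


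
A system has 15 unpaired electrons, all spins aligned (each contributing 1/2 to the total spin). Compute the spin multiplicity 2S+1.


Total spin S = N * (1/2) = 15 * 0.5 = 7.5
Spin multiplicity = 2S + 1
= 2 * 7.5 + 1
= 16

16


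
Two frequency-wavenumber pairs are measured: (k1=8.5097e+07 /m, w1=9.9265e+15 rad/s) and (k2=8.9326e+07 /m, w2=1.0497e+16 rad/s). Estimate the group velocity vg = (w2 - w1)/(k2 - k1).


vg = (w2 - w1) / (k2 - k1)
= (1.0497e+16 - 9.9265e+15) / (8.9326e+07 - 8.5097e+07)
= 5.7050e+14 / 4.2290e+06
= 1.3490e+08 m/s

1.3490e+08


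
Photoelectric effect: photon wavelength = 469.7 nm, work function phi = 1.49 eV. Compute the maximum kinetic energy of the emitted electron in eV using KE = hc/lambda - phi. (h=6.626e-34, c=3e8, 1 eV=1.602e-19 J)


E_photon = hc / lambda
= (6.626e-34)(3e8) / (469.7e-9)
= 4.2321e-19 J
= 2.6417 eV
KE = E_photon - phi
= 2.6417 - 1.49
= 1.1517 eV

1.1517


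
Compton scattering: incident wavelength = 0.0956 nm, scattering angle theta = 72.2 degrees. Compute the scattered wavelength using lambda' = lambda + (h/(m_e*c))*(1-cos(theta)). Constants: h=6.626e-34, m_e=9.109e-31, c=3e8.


Compton wavelength: h/(m_e*c) = 2.4247e-12 m
d_lambda = 2.4247e-12 * (1 - cos(72.2 deg))
= 2.4247e-12 * 0.694305
= 1.6835e-12 m = 0.001683 nm
lambda' = 0.0956 + 0.001683
= 0.097283 nm

0.097283


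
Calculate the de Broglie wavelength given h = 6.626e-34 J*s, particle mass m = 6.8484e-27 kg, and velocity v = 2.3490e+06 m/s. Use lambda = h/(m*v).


lambda = h / (m * v)
= 6.626e-34 / (6.8484e-27 * 2.3490e+06)
= 6.626e-34 / 1.6087e-20
= 4.1189e-14 m

4.1189e-14


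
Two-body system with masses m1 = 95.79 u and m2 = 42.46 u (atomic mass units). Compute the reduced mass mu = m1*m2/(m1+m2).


mu = m1 * m2 / (m1 + m2)
= 95.79 * 42.46 / (95.79 + 42.46)
= 4067.2434 / 138.25
= 29.4195 u

29.4195


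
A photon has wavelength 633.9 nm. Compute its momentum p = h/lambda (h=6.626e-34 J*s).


p = h / lambda
= 6.626e-34 / (633.9e-9)
= 6.626e-34 / 6.3390e-07
= 1.0453e-27 kg*m/s

1.0453e-27


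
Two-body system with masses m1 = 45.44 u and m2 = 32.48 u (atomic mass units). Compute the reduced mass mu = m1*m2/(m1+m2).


mu = m1 * m2 / (m1 + m2)
= 45.44 * 32.48 / (45.44 + 32.48)
= 1475.8912 / 77.92
= 18.9411 u

18.9411


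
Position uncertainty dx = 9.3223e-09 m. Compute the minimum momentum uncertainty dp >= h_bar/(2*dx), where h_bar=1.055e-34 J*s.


dp = h_bar / (2 * dx)
= 1.055e-34 / (2 * 9.3223e-09)
= 1.055e-34 / 1.8645e-08
= 5.6585e-27 kg*m/s

5.6585e-27


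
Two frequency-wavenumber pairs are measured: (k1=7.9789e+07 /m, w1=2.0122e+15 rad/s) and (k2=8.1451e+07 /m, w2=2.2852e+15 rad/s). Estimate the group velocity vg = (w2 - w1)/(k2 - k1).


vg = (w2 - w1) / (k2 - k1)
= (2.2852e+15 - 2.0122e+15) / (8.1451e+07 - 7.9789e+07)
= 2.7300e+14 / 1.6620e+06
= 1.6426e+08 m/s

1.6426e+08


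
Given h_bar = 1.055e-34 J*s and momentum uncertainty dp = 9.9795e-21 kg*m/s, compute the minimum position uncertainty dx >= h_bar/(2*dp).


dx = h_bar / (2 * dp)
= 1.055e-34 / (2 * 9.9795e-21)
= 1.055e-34 / 1.9959e-20
= 5.2858e-15 m

5.2858e-15


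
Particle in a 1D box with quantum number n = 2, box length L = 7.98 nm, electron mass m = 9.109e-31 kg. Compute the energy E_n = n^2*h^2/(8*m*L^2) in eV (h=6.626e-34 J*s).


E = n^2 * h^2 / (8 * m * L^2)
= 2^2 * (6.626e-34)^2 / (8 * 9.109e-31 * (7.98e-9)^2)
= 4 * 4.3904e-67 / (8 * 9.109e-31 * 6.3680e-17)
= 3.7844e-21 J
= 0.0236 eV

0.0236


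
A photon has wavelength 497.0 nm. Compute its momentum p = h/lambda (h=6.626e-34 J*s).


p = h / lambda
= 6.626e-34 / (497.0e-9)
= 6.626e-34 / 4.9700e-07
= 1.3332e-27 kg*m/s

1.3332e-27


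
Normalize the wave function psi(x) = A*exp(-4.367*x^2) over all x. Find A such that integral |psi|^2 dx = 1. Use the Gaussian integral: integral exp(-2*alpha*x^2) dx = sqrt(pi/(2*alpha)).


integral |psi|^2 dx = A^2 * sqrt(pi/(2*alpha)) = 1
A^2 = sqrt(2*alpha/pi)
= sqrt(2 * 4.367 / pi)
= 1.667369
A = sqrt(1.667369)
= 1.2913

1.2913


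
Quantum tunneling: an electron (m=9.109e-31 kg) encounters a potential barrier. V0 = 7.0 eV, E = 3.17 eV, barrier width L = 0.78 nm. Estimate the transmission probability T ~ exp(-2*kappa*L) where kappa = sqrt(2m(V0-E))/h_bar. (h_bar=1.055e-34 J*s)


V0 - E = 3.83 eV = 6.1357e-19 J
kappa = sqrt(2 * m * (V0-E)) / h_bar
= sqrt(2 * 9.109e-31 * 6.1357e-19) / 1.055e-34
= 1.0021e+10 /m
2*kappa*L = 2 * 1.0021e+10 * 0.78e-9
= 15.6334
T = exp(-15.6334) = 1.623699e-07

1.623699e-07


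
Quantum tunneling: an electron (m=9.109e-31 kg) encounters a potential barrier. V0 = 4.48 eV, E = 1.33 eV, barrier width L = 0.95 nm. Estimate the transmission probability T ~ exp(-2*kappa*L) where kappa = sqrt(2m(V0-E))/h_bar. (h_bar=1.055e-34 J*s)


V0 - E = 3.15 eV = 5.0463e-19 J
kappa = sqrt(2 * m * (V0-E)) / h_bar
= sqrt(2 * 9.109e-31 * 5.0463e-19) / 1.055e-34
= 9.0883e+09 /m
2*kappa*L = 2 * 9.0883e+09 * 0.95e-9
= 17.2678
T = exp(-17.2678) = 3.167176e-08

3.167176e-08


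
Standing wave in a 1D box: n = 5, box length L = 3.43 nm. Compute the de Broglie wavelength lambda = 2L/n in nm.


lambda = 2L / n
= 2 * 3.43 / 5
= 6.86 / 5
= 1.372 nm

1.372


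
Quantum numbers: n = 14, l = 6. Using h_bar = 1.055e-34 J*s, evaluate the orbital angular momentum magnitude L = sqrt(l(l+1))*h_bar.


L = sqrt(l*(l+1)) * h_bar
= sqrt(6 * 7) * 1.055e-34
= sqrt(42) * 1.055e-34
= 6.4807 * 1.055e-34
= 6.8372e-34 J*s

6.8372e-34


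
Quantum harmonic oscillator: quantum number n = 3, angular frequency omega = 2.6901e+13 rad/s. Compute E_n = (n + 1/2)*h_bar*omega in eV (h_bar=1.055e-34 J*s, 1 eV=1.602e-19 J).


E = (n + 1/2) * h_bar * omega
= (3 + 0.5) * 1.055e-34 * 2.6901e+13
= 3.5 * 2.8381e-21
= 9.9332e-21 J
= 0.062 eV

0.062


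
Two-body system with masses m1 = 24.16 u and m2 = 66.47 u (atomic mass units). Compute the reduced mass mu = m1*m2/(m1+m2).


mu = m1 * m2 / (m1 + m2)
= 24.16 * 66.47 / (24.16 + 66.47)
= 1605.9152 / 90.63
= 17.7195 u

17.7195


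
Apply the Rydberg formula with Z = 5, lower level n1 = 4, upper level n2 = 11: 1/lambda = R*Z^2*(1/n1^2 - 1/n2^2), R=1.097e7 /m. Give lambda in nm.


1/lambda = R * Z^2 * (1/n1^2 - 1/n2^2)
= 1.097e7 * 5^2 * (1/4^2 - 1/11^2)
= 1.097e7 * 25 * (0.0625 - 0.008264)
= 1.4874e+07 /m
lambda = 1 / 1.4874e+07
= 67.231 nm

67.231


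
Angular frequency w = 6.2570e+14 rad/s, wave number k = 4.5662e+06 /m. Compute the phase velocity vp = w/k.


vp = w / k
= 6.2570e+14 / 4.5662e+06
= 1.3703e+08 m/s

1.3703e+08


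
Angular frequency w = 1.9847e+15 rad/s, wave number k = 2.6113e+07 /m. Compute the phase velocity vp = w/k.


vp = w / k
= 1.9847e+15 / 2.6113e+07
= 7.6004e+07 m/s

7.6004e+07


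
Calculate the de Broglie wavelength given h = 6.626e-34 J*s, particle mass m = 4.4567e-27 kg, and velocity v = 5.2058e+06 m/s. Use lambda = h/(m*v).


lambda = h / (m * v)
= 6.626e-34 / (4.4567e-27 * 5.2058e+06)
= 6.626e-34 / 2.3201e-20
= 2.8559e-14 m

2.8559e-14


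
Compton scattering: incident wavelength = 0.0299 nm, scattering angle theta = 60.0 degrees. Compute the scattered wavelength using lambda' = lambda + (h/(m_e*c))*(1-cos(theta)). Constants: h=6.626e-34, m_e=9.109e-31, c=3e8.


Compton wavelength: h/(m_e*c) = 2.4247e-12 m
d_lambda = 2.4247e-12 * (1 - cos(60.0 deg))
= 2.4247e-12 * 0.5
= 1.2124e-12 m = 0.001212 nm
lambda' = 0.0299 + 0.001212
= 0.031112 nm

0.031112


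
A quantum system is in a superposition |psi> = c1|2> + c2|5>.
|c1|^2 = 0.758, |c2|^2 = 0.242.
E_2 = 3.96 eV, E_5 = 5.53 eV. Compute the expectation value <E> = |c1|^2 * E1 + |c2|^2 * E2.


<E> = |c1|^2 * E1 + |c2|^2 * E2
= 0.758 * 3.96 + 0.242 * 5.53
= 3.0017 + 1.3383
= 4.3399 eV

4.3399


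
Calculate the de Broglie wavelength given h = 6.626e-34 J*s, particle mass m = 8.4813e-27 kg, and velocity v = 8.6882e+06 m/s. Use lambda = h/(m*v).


lambda = h / (m * v)
= 6.626e-34 / (8.4813e-27 * 8.6882e+06)
= 6.626e-34 / 7.3687e-20
= 8.9921e-15 m

8.9921e-15


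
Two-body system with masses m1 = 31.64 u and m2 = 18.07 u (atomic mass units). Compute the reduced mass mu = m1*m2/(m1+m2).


mu = m1 * m2 / (m1 + m2)
= 31.64 * 18.07 / (31.64 + 18.07)
= 571.7348 / 49.71
= 11.5014 u

11.5014


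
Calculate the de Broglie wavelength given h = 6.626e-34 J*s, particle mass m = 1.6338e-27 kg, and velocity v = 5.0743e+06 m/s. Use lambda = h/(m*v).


lambda = h / (m * v)
= 6.626e-34 / (1.6338e-27 * 5.0743e+06)
= 6.626e-34 / 8.2904e-21
= 7.9924e-14 m

7.9924e-14


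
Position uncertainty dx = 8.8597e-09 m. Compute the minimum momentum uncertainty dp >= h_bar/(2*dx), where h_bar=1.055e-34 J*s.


dp = h_bar / (2 * dx)
= 1.055e-34 / (2 * 8.8597e-09)
= 1.055e-34 / 1.7719e-08
= 5.9539e-27 kg*m/s

5.9539e-27


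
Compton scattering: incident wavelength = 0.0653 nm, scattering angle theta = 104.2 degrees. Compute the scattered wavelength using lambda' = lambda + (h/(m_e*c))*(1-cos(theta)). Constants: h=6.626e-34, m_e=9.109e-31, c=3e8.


Compton wavelength: h/(m_e*c) = 2.4247e-12 m
d_lambda = 2.4247e-12 * (1 - cos(104.2 deg))
= 2.4247e-12 * 1.245307
= 3.0195e-12 m = 0.00302 nm
lambda' = 0.0653 + 0.00302
= 0.06832 nm

0.06832


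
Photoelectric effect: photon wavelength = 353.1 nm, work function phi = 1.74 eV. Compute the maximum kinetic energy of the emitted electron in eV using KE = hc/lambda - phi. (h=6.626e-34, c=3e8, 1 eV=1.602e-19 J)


E_photon = hc / lambda
= (6.626e-34)(3e8) / (353.1e-9)
= 5.6296e-19 J
= 3.5141 eV
KE = E_photon - phi
= 3.5141 - 1.74
= 1.7741 eV

1.7741


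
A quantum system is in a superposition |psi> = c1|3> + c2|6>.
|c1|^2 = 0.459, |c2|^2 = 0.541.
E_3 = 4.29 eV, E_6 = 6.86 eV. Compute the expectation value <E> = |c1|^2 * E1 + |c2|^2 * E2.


<E> = |c1|^2 * E1 + |c2|^2 * E2
= 0.459 * 4.29 + 0.541 * 6.86
= 1.9691 + 3.7113
= 5.6804 eV

5.6804


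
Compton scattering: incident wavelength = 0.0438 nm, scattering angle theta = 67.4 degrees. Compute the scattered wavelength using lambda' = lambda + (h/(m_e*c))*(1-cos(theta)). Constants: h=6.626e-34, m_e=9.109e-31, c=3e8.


Compton wavelength: h/(m_e*c) = 2.4247e-12 m
d_lambda = 2.4247e-12 * (1 - cos(67.4 deg))
= 2.4247e-12 * 0.615705
= 1.4929e-12 m = 0.001493 nm
lambda' = 0.0438 + 0.001493
= 0.045293 nm

0.045293


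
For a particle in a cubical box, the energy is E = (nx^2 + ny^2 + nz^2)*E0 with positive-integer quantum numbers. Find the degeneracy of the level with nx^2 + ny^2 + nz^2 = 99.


Enumerate all (nx, ny, nz) with nx^2 + ny^2 + nz^2 = 99:
(1,7,7)
(3,3,9)
(3,9,3)
(5,5,7)
(5,7,5)
(7,1,7)
(7,5,5)
(7,7,1)
(9,3,3)
Total degeneracy = 9

9


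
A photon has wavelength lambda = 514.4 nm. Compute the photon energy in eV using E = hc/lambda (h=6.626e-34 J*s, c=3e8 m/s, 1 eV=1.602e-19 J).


E = hc / lambda
= (6.626e-34)(3e8) / (514.4e-9)
= 1.9878e-25 / 5.1440e-07
= 3.8643e-19 J
Converting to eV: 3.8643e-19 / 1.602e-19
= 2.4122 eV

2.4122


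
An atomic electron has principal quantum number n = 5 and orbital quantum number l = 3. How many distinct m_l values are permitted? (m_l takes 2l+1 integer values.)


m_l ranges from -l to +l in integer steps
So m_l goes from -3 to +3
Count = 2l + 1 = 2*3 + 1
= 7

7


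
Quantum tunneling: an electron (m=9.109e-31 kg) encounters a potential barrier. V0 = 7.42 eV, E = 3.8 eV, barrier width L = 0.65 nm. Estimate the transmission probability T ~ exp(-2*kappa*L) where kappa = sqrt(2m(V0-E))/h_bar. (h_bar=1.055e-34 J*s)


V0 - E = 3.62 eV = 5.7992e-19 J
kappa = sqrt(2 * m * (V0-E)) / h_bar
= sqrt(2 * 9.109e-31 * 5.7992e-19) / 1.055e-34
= 9.7428e+09 /m
2*kappa*L = 2 * 9.7428e+09 * 0.65e-9
= 12.6656
T = exp(-12.6656) = 3.157817e-06

3.157817e-06


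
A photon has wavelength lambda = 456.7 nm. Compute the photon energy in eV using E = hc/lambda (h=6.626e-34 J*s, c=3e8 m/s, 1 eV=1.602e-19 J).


E = hc / lambda
= (6.626e-34)(3e8) / (456.7e-9)
= 1.9878e-25 / 4.5670e-07
= 4.3525e-19 J
Converting to eV: 4.3525e-19 / 1.602e-19
= 2.7169 eV

2.7169


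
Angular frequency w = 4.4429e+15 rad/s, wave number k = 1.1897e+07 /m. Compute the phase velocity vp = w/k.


vp = w / k
= 4.4429e+15 / 1.1897e+07
= 3.7345e+08 m/s

3.7345e+08


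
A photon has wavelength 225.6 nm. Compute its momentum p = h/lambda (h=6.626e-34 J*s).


p = h / lambda
= 6.626e-34 / (225.6e-9)
= 6.626e-34 / 2.2560e-07
= 2.9371e-27 kg*m/s

2.9371e-27


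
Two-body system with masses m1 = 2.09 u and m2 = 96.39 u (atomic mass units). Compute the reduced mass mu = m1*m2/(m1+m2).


mu = m1 * m2 / (m1 + m2)
= 2.09 * 96.39 / (2.09 + 96.39)
= 201.4551 / 98.48
= 2.0456 u

2.0456


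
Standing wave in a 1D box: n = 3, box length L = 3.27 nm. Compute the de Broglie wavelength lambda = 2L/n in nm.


lambda = 2L / n
= 2 * 3.27 / 3
= 6.54 / 3
= 2.18 nm

2.18


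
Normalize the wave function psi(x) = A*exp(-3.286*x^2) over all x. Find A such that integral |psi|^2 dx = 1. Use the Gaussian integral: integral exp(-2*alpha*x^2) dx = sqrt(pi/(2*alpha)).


integral |psi|^2 dx = A^2 * sqrt(pi/(2*alpha)) = 1
A^2 = sqrt(2*alpha/pi)
= sqrt(2 * 3.286 / pi)
= 1.446351
A = sqrt(1.446351)
= 1.2026

1.2026


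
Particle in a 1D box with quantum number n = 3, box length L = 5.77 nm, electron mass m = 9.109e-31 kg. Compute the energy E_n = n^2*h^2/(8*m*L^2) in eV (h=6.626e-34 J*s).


E = n^2 * h^2 / (8 * m * L^2)
= 3^2 * (6.626e-34)^2 / (8 * 9.109e-31 * (5.77e-9)^2)
= 9 * 4.3904e-67 / (8 * 9.109e-31 * 3.3293e-17)
= 1.6287e-20 J
= 0.1017 eV

0.1017


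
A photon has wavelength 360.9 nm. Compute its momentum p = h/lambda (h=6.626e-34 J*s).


p = h / lambda
= 6.626e-34 / (360.9e-9)
= 6.626e-34 / 3.6090e-07
= 1.8360e-27 kg*m/s

1.8360e-27


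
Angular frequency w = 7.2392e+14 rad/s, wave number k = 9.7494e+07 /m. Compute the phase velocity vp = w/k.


vp = w / k
= 7.2392e+14 / 9.7494e+07
= 7.4253e+06 m/s

7.4253e+06


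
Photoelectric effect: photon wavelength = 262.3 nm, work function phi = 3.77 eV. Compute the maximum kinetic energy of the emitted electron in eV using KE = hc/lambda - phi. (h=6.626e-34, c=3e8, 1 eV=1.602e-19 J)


E_photon = hc / lambda
= (6.626e-34)(3e8) / (262.3e-9)
= 7.5783e-19 J
= 4.7306 eV
KE = E_photon - phi
= 4.7306 - 3.77
= 0.9606 eV

0.9606


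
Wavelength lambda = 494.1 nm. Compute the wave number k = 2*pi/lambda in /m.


k = 2 * pi / lambda
= 6.2832 / (494.1e-9)
= 6.2832 / 4.9410e-07
= 1.2716e+07 /m

1.2716e+07


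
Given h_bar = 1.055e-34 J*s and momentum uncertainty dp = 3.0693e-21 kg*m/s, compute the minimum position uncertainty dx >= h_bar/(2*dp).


dx = h_bar / (2 * dp)
= 1.055e-34 / (2 * 3.0693e-21)
= 1.055e-34 / 6.1386e-21
= 1.7186e-14 m

1.7186e-14


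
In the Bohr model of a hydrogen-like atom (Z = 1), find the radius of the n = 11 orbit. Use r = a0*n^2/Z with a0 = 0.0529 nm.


r = a0 * n^2 / Z
= 0.0529 * 11^2 / 1
= 0.0529 * 121 / 1
= 6.4009 nm

6.4009


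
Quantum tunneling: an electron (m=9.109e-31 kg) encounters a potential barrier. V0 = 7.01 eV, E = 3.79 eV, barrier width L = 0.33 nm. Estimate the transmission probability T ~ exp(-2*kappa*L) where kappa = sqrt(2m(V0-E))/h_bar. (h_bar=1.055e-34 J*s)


V0 - E = 3.22 eV = 5.1584e-19 J
kappa = sqrt(2 * m * (V0-E)) / h_bar
= sqrt(2 * 9.109e-31 * 5.1584e-19) / 1.055e-34
= 9.1888e+09 /m
2*kappa*L = 2 * 9.1888e+09 * 0.33e-9
= 6.0646
T = exp(-6.0646) = 2.323724e-03

2.323724e-03


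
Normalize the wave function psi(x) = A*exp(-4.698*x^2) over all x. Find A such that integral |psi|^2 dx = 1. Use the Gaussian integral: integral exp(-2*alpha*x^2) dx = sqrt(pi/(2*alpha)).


integral |psi|^2 dx = A^2 * sqrt(pi/(2*alpha)) = 1
A^2 = sqrt(2*alpha/pi)
= sqrt(2 * 4.698 / pi)
= 1.729404
A = sqrt(1.729404)
= 1.3151

1.3151


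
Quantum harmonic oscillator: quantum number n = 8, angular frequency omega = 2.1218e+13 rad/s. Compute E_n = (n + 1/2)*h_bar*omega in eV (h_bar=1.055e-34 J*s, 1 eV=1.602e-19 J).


E = (n + 1/2) * h_bar * omega
= (8 + 0.5) * 1.055e-34 * 2.1218e+13
= 8.5 * 2.2385e-21
= 1.9027e-20 J
= 0.1188 eV

0.1188


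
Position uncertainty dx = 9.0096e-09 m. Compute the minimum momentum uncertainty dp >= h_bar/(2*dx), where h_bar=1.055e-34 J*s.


dp = h_bar / (2 * dx)
= 1.055e-34 / (2 * 9.0096e-09)
= 1.055e-34 / 1.8019e-08
= 5.8549e-27 kg*m/s

5.8549e-27


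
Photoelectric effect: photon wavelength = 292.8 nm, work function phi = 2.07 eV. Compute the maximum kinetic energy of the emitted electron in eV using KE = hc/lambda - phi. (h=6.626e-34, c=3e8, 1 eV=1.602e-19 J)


E_photon = hc / lambda
= (6.626e-34)(3e8) / (292.8e-9)
= 6.7889e-19 J
= 4.2378 eV
KE = E_photon - phi
= 4.2378 - 2.07
= 2.1678 eV

2.1678


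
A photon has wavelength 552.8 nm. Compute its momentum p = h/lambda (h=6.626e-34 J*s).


p = h / lambda
= 6.626e-34 / (552.8e-9)
= 6.626e-34 / 5.5280e-07
= 1.1986e-27 kg*m/s

1.1986e-27


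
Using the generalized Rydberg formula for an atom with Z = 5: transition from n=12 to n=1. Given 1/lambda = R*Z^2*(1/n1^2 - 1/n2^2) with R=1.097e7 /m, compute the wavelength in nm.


1/lambda = R * Z^2 * (1/n1^2 - 1/n2^2)
= 1.097e7 * 5^2 * (1/1^2 - 1/12^2)
= 1.097e7 * 25 * (1.0 - 0.006944)
= 2.7235e+08 /m
lambda = 1 / 2.7235e+08
= 3.6718 nm

3.6718


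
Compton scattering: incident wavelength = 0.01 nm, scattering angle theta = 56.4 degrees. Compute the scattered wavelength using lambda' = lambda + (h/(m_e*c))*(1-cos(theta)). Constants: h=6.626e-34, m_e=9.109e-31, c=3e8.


Compton wavelength: h/(m_e*c) = 2.4247e-12 m
d_lambda = 2.4247e-12 * (1 - cos(56.4 deg))
= 2.4247e-12 * 0.446608
= 1.0829e-12 m = 0.001083 nm
lambda' = 0.01 + 0.001083
= 0.011083 nm

0.011083


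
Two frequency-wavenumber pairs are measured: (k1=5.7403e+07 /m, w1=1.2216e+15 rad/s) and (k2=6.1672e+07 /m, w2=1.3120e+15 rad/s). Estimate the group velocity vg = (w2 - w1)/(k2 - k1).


vg = (w2 - w1) / (k2 - k1)
= (1.3120e+15 - 1.2216e+15) / (6.1672e+07 - 5.7403e+07)
= 9.0400e+13 / 4.2690e+06
= 2.1176e+07 m/s

2.1176e+07


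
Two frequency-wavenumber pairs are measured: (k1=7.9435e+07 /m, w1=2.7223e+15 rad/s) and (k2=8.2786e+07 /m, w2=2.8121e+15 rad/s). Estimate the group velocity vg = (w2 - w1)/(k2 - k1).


vg = (w2 - w1) / (k2 - k1)
= (2.8121e+15 - 2.7223e+15) / (8.2786e+07 - 7.9435e+07)
= 8.9800e+13 / 3.3510e+06
= 2.6798e+07 m/s

2.6798e+07


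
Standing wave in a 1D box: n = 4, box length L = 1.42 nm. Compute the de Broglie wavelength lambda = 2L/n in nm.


lambda = 2L / n
= 2 * 1.42 / 4
= 2.84 / 4
= 0.71 nm

0.71


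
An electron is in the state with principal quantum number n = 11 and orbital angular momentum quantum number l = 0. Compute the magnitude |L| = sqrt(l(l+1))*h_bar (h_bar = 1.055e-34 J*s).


L = sqrt(l*(l+1)) * h_bar
= sqrt(0 * 1) * 1.055e-34
= sqrt(0) * 1.055e-34
= 0.0 * 1.055e-34
= 0.0000e+00 J*s

0.0000e+00


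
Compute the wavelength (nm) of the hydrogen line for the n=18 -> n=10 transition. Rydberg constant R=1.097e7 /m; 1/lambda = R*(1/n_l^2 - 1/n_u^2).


1/lambda = R * (1/n_l^2 - 1/n_u^2)
= 1.097e7 * (1/10^2 - 1/18^2)
= 1.097e7 * (0.01 - 0.003086)
= 1.097e7 * 0.006914
= 7.5842e+04 /m
lambda = 1 / 7.5842e+04 = 13185.3106 nm

13185.3106


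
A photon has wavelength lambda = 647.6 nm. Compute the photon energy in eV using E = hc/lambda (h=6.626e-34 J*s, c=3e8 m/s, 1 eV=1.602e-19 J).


E = hc / lambda
= (6.626e-34)(3e8) / (647.6e-9)
= 1.9878e-25 / 6.4760e-07
= 3.0695e-19 J
Converting to eV: 3.0695e-19 / 1.602e-19
= 1.916 eV

1.916


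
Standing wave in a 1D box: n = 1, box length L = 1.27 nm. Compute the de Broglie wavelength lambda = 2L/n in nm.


lambda = 2L / n
= 2 * 1.27 / 1
= 2.54 / 1
= 2.54 nm

2.54


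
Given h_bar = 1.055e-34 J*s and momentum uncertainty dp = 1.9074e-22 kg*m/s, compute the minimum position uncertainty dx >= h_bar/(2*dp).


dx = h_bar / (2 * dp)
= 1.055e-34 / (2 * 1.9074e-22)
= 1.055e-34 / 3.8148e-22
= 2.7655e-13 m

2.7655e-13


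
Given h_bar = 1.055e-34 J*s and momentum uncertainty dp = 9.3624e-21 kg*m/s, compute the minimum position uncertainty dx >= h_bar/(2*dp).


dx = h_bar / (2 * dp)
= 1.055e-34 / (2 * 9.3624e-21)
= 1.055e-34 / 1.8725e-20
= 5.6342e-15 m

5.6342e-15


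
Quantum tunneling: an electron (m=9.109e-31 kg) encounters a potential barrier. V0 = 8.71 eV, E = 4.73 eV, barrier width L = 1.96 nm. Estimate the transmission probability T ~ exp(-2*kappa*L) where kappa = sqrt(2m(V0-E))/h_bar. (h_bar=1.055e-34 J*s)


V0 - E = 3.98 eV = 6.3760e-19 J
kappa = sqrt(2 * m * (V0-E)) / h_bar
= sqrt(2 * 9.109e-31 * 6.3760e-19) / 1.055e-34
= 1.0216e+10 /m
2*kappa*L = 2 * 1.0216e+10 * 1.96e-9
= 40.0458
T = exp(-40.0458) = 4.058253e-18

4.058253e-18


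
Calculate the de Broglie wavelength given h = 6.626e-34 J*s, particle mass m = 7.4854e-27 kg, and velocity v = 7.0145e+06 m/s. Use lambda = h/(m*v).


lambda = h / (m * v)
= 6.626e-34 / (7.4854e-27 * 7.0145e+06)
= 6.626e-34 / 5.2506e-20
= 1.2619e-14 m

1.2619e-14


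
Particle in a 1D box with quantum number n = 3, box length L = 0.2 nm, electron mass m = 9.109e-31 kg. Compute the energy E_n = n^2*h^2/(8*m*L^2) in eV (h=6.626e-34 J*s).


E = n^2 * h^2 / (8 * m * L^2)
= 3^2 * (6.626e-34)^2 / (8 * 9.109e-31 * (0.2e-9)^2)
= 9 * 4.3904e-67 / (8 * 9.109e-31 * 4.0000e-20)
= 1.3556e-17 J
= 84.6179 eV

84.6179


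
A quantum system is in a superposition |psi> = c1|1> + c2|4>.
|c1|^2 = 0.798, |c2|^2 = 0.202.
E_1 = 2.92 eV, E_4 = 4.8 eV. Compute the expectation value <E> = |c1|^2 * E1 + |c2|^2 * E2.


<E> = |c1|^2 * E1 + |c2|^2 * E2
= 0.798 * 2.92 + 0.202 * 4.8
= 2.3302 + 0.9696
= 3.2998 eV

3.2998


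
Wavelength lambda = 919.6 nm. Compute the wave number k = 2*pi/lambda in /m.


k = 2 * pi / lambda
= 6.2832 / (919.6e-9)
= 6.2832 / 9.1960e-07
= 6.8325e+06 /m

6.8325e+06


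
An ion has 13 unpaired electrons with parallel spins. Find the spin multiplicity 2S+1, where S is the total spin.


Total spin S = N * (1/2) = 13 * 0.5 = 6.5
Spin multiplicity = 2S + 1
= 2 * 6.5 + 1
= 14

14


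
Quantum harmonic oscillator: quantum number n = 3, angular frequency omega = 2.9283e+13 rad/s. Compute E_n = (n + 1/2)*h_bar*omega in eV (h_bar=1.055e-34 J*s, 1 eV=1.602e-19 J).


E = (n + 1/2) * h_bar * omega
= (3 + 0.5) * 1.055e-34 * 2.9283e+13
= 3.5 * 3.0894e-21
= 1.0813e-20 J
= 0.0675 eV

0.0675


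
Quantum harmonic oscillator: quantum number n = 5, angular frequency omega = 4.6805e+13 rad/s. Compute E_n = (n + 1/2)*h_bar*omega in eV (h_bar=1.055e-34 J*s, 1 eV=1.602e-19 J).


E = (n + 1/2) * h_bar * omega
= (5 + 0.5) * 1.055e-34 * 4.6805e+13
= 5.5 * 4.9379e-21
= 2.7159e-20 J
= 0.1695 eV

0.1695


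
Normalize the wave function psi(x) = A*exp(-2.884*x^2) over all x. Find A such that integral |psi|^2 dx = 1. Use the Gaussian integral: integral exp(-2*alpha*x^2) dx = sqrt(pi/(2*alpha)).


integral |psi|^2 dx = A^2 * sqrt(pi/(2*alpha)) = 1
A^2 = sqrt(2*alpha/pi)
= sqrt(2 * 2.884 / pi)
= 1.354995
A = sqrt(1.354995)
= 1.164

1.164


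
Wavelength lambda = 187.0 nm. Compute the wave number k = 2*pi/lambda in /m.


k = 2 * pi / lambda
= 6.2832 / (187.0e-9)
= 6.2832 / 1.8700e-07
= 3.3600e+07 /m

3.3600e+07


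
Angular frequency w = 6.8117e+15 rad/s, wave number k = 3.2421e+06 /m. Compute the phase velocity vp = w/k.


vp = w / k
= 6.8117e+15 / 3.2421e+06
= 2.1010e+09 m/s

2.1010e+09


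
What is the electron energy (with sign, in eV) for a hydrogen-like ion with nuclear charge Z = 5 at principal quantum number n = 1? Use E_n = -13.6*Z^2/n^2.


E_n = -13.6 * Z^2 / n^2
= -13.6 * 5^2 / 1^2
= -13.6 * 25 / 1
= -340.0 eV

-340.0


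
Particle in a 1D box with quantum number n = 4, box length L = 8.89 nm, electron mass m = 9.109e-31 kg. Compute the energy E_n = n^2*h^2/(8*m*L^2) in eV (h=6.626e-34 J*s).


E = n^2 * h^2 / (8 * m * L^2)
= 4^2 * (6.626e-34)^2 / (8 * 9.109e-31 * (8.89e-9)^2)
= 16 * 4.3904e-67 / (8 * 9.109e-31 * 7.9032e-17)
= 1.2197e-20 J
= 0.0761 eV

0.0761


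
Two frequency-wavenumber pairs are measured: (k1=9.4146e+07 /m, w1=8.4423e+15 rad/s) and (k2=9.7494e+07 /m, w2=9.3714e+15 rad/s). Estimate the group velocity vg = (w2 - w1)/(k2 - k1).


vg = (w2 - w1) / (k2 - k1)
= (9.3714e+15 - 8.4423e+15) / (9.7494e+07 - 9.4146e+07)
= 9.2910e+14 / 3.3480e+06
= 2.7751e+08 m/s

2.7751e+08


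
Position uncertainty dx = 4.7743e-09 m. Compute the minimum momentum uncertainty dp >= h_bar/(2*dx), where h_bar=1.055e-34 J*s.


dp = h_bar / (2 * dx)
= 1.055e-34 / (2 * 4.7743e-09)
= 1.055e-34 / 9.5486e-09
= 1.1049e-26 kg*m/s

1.1049e-26


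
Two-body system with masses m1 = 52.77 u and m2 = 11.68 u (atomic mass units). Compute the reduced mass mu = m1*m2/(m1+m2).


mu = m1 * m2 / (m1 + m2)
= 52.77 * 11.68 / (52.77 + 11.68)
= 616.3536 / 64.45
= 9.5633 u

9.5633


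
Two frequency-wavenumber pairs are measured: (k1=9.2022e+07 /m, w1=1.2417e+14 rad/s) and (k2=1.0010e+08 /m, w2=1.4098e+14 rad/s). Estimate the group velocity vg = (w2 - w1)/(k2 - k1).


vg = (w2 - w1) / (k2 - k1)
= (1.4098e+14 - 1.2417e+14) / (1.0010e+08 - 9.2022e+07)
= 1.6810e+13 / 8.0780e+06
= 2.0810e+06 m/s

2.0810e+06


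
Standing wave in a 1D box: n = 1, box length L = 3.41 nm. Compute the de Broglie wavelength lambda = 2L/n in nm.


lambda = 2L / n
= 2 * 3.41 / 1
= 6.82 / 1
= 6.82 nm

6.82


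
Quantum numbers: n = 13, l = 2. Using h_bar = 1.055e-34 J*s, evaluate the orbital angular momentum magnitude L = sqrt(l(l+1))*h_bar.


L = sqrt(l*(l+1)) * h_bar
= sqrt(2 * 3) * 1.055e-34
= sqrt(6) * 1.055e-34
= 2.4495 * 1.055e-34
= 2.5842e-34 J*s

2.5842e-34


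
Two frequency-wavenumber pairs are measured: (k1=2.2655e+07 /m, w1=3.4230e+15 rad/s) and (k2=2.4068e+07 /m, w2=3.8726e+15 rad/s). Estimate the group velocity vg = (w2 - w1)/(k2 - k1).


vg = (w2 - w1) / (k2 - k1)
= (3.8726e+15 - 3.4230e+15) / (2.4068e+07 - 2.2655e+07)
= 4.4960e+14 / 1.4130e+06
= 3.1819e+08 m/s

3.1819e+08


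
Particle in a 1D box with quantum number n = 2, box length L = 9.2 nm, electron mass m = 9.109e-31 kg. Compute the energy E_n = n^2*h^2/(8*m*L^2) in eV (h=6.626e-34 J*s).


E = n^2 * h^2 / (8 * m * L^2)
= 2^2 * (6.626e-34)^2 / (8 * 9.109e-31 * (9.2e-9)^2)
= 4 * 4.3904e-67 / (8 * 9.109e-31 * 8.4640e-17)
= 2.8473e-21 J
= 0.0178 eV

0.0178


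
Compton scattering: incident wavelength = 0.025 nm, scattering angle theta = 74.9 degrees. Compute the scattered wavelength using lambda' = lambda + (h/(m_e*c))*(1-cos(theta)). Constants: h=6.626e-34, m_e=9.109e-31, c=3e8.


Compton wavelength: h/(m_e*c) = 2.4247e-12 m
d_lambda = 2.4247e-12 * (1 - cos(74.9 deg))
= 2.4247e-12 * 0.739495
= 1.7931e-12 m = 0.001793 nm
lambda' = 0.025 + 0.001793
= 0.026793 nm

0.026793


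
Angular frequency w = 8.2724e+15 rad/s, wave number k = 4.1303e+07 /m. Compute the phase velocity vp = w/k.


vp = w / k
= 8.2724e+15 / 4.1303e+07
= 2.0029e+08 m/s

2.0029e+08


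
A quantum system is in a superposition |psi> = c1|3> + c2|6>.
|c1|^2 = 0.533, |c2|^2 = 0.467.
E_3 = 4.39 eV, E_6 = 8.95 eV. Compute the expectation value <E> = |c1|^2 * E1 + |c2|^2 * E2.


<E> = |c1|^2 * E1 + |c2|^2 * E2
= 0.533 * 4.39 + 0.467 * 8.95
= 2.3399 + 4.1796
= 6.5195 eV

6.5195


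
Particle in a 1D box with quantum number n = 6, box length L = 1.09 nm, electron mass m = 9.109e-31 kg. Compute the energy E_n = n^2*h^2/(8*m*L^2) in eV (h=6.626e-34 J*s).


E = n^2 * h^2 / (8 * m * L^2)
= 6^2 * (6.626e-34)^2 / (8 * 9.109e-31 * (1.09e-9)^2)
= 36 * 4.3904e-67 / (8 * 9.109e-31 * 1.1881e-18)
= 1.8255e-18 J
= 11.3954 eV

11.3954


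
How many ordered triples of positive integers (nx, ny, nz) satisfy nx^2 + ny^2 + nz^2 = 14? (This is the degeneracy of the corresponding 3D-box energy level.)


Enumerate all (nx, ny, nz) with nx^2 + ny^2 + nz^2 = 14:
(1,2,3)
(1,3,2)
(2,1,3)
(2,3,1)
(3,1,2)
(3,2,1)
Total degeneracy = 6

6


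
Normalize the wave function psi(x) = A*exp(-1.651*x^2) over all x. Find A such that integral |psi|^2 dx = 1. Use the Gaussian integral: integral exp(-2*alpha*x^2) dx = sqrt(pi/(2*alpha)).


integral |psi|^2 dx = A^2 * sqrt(pi/(2*alpha)) = 1
A^2 = sqrt(2*alpha/pi)
= sqrt(2 * 1.651 / pi)
= 1.025212
A = sqrt(1.025212)
= 1.0125

1.0125


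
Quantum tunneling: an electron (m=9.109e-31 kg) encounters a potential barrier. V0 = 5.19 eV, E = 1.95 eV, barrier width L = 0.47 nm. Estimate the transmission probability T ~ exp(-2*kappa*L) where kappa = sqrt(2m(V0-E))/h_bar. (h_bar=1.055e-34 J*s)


V0 - E = 3.24 eV = 5.1905e-19 J
kappa = sqrt(2 * m * (V0-E)) / h_bar
= sqrt(2 * 9.109e-31 * 5.1905e-19) / 1.055e-34
= 9.2173e+09 /m
2*kappa*L = 2 * 9.2173e+09 * 0.47e-9
= 8.6642
T = exp(-8.6642) = 1.726541e-04

1.726541e-04


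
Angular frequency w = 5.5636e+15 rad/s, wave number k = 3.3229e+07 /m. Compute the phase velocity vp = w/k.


vp = w / k
= 5.5636e+15 / 3.3229e+07
= 1.6743e+08 m/s

1.6743e+08


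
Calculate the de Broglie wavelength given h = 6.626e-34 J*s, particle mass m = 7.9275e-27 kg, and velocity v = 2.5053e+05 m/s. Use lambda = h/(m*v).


lambda = h / (m * v)
= 6.626e-34 / (7.9275e-27 * 2.5053e+05)
= 6.626e-34 / 1.9861e-21
= 3.3362e-13 m

3.3362e-13


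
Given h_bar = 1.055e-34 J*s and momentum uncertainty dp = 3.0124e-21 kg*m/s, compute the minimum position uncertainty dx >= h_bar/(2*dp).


dx = h_bar / (2 * dp)
= 1.055e-34 / (2 * 3.0124e-21)
= 1.055e-34 / 6.0248e-21
= 1.7511e-14 m

1.7511e-14


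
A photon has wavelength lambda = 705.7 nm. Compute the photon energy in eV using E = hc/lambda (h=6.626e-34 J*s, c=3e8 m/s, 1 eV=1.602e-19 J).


E = hc / lambda
= (6.626e-34)(3e8) / (705.7e-9)
= 1.9878e-25 / 7.0570e-07
= 2.8168e-19 J
Converting to eV: 2.8168e-19 / 1.602e-19
= 1.7583 eV

1.7583


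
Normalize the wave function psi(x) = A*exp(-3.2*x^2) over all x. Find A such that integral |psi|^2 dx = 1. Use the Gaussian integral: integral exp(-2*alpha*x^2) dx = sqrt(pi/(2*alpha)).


integral |psi|^2 dx = A^2 * sqrt(pi/(2*alpha)) = 1
A^2 = sqrt(2*alpha/pi)
= sqrt(2 * 3.2 / pi)
= 1.427299
A = sqrt(1.427299)
= 1.1947

1.1947


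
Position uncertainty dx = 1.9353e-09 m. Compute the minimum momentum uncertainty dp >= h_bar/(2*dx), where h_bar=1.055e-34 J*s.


dp = h_bar / (2 * dx)
= 1.055e-34 / (2 * 1.9353e-09)
= 1.055e-34 / 3.8706e-09
= 2.7257e-26 kg*m/s

2.7257e-26


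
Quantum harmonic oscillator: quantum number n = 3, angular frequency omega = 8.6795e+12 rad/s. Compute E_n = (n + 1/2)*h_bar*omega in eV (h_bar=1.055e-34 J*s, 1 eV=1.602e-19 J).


E = (n + 1/2) * h_bar * omega
= (3 + 0.5) * 1.055e-34 * 8.6795e+12
= 3.5 * 9.1569e-22
= 3.2049e-21 J
= 0.02 eV

0.02
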